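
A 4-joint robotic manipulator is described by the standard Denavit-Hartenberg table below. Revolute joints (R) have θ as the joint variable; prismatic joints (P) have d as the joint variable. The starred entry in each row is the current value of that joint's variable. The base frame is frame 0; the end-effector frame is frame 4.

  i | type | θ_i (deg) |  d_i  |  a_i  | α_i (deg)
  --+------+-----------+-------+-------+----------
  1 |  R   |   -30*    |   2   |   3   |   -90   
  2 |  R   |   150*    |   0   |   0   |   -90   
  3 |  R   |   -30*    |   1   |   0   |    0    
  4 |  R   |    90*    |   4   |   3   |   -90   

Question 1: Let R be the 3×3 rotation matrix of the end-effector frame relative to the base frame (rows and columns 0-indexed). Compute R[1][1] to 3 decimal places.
-0.250

End-effector y-axis (col 1 of R) = (0.4330,-0.2500,-0.8660)
R[1][1] = -0.2500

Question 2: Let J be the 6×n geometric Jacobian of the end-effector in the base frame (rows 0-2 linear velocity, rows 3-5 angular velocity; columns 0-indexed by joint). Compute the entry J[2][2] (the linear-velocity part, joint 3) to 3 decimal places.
1.299

axis z_2 = (-0.4330,0.2500,0.8660); lever o_n−o_2 = (-4.5891,-0.3505,3.5801)
cross product → J_v[:, 2] = (1.1986,-2.4240,1.2990)
J_ω[:, 2] = z_2
entry J[2][2] = 1.2990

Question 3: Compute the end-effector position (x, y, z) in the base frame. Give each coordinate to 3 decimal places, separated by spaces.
after link 1: o_1 = (2.5981, -1.5000, 2.0000)
after link 2: o_2 = (2.5981, -1.5000, 2.0000)
after link 3: o_3 = (2.1651, -1.2500, 2.8660)
after link 4: o_4 = (-1.9910, -1.8505, 5.5801)

-1.991 -1.850 5.580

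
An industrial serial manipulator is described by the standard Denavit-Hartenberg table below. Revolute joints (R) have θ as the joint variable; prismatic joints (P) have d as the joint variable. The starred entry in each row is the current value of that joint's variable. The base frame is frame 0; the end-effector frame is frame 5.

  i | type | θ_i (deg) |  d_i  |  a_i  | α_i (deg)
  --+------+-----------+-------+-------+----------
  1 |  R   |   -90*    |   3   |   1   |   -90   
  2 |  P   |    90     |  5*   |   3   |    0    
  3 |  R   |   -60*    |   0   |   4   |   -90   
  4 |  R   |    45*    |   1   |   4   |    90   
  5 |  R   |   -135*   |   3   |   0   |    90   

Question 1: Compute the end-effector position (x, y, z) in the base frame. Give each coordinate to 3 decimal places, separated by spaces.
after link 1: o_1 = (0.0000, -1.0000, 3.0000)
after link 2: o_2 = (5.0000, -1.0000, 0.0000)
after link 3: o_3 = (5.0000, -4.4641, -2.0000)
after link 4: o_4 = (2.1716, -6.4136, -4.2802)
after link 5: o_5 = (4.2929, -8.2507, -5.3409)

4.293 -8.251 -5.341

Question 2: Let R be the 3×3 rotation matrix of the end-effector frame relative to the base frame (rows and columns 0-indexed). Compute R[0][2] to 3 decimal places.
End-effector z-axis (col 2 of R) = (0.5000,0.7866,-0.3624)
R[0][2] = 0.5000

0.500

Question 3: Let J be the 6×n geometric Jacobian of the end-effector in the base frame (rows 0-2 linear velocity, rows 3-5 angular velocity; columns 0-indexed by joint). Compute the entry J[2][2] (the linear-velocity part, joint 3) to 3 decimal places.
axis z_2 = (1.0000,0.0000,0.0000); lever o_n−o_2 = (-0.7071,-7.2507,-5.3409)
cross product → J_v[:, 2] = (0.0000,5.3409,-7.2507)
J_ω[:, 2] = z_2
entry J[2][2] = -7.2507

-7.251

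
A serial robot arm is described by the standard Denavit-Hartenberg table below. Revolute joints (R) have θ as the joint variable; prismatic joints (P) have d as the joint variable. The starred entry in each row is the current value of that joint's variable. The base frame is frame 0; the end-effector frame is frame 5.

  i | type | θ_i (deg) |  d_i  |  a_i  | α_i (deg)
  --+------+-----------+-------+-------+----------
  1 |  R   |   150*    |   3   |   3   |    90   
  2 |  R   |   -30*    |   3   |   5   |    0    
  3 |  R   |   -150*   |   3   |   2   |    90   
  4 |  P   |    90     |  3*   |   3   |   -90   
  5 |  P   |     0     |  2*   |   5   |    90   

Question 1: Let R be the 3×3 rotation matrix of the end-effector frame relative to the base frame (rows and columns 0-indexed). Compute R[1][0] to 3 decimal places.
0.866

End-effector x-axis (col 0 of R) = (0.5000,0.8660,0.0000)
R[1][0] = 0.8660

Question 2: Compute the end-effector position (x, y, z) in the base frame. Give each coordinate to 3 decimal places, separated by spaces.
after link 1: o_1 = (-2.5981, 1.5000, 3.0000)
after link 2: o_2 = (-4.8481, 6.2631, 0.5000)
after link 3: o_3 = (-1.6160, 7.8612, 0.5000)
after link 4: o_4 = (-0.1160, 10.4593, 3.5000)
after link 5: o_5 = (0.6519, 15.7894, 3.5000)

0.652 15.789 3.500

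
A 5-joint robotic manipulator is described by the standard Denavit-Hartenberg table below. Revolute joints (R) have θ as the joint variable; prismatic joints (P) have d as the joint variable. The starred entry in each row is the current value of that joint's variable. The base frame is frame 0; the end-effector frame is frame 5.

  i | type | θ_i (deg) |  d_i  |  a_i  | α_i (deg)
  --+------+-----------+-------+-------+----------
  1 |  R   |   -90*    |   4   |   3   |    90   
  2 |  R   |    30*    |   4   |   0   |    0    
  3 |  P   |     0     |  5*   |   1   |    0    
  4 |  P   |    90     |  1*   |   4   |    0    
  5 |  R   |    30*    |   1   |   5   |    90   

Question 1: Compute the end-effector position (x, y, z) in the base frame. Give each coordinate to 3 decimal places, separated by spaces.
after link 1: o_1 = (0.0000, -3.0000, 4.0000)
after link 2: o_2 = (-4.0000, -3.0000, 4.0000)
after link 3: o_3 = (-9.0000, -3.8660, 4.5000)
after link 4: o_4 = (-10.0000, -1.8660, 7.9641)
after link 5: o_5 = (-11.0000, 2.4641, 10.4641)

-11.000 2.464 10.464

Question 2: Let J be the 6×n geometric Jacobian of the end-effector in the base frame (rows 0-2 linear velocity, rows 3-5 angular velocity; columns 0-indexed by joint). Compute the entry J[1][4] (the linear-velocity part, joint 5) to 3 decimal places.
2.500

axis z_4 = (-1.0000,-0.0000,0.0000); lever o_n−o_4 = (-1.0000,4.3301,2.5000)
cross product → J_v[:, 4] = (-0.0000,2.5000,-4.3301)
J_ω[:, 4] = z_4
entry J[1][4] = 2.5000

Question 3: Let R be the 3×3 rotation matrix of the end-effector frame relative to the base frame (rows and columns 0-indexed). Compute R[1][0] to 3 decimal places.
End-effector x-axis (col 0 of R) = (-0.0000,0.8660,0.5000)
R[1][0] = 0.8660

0.866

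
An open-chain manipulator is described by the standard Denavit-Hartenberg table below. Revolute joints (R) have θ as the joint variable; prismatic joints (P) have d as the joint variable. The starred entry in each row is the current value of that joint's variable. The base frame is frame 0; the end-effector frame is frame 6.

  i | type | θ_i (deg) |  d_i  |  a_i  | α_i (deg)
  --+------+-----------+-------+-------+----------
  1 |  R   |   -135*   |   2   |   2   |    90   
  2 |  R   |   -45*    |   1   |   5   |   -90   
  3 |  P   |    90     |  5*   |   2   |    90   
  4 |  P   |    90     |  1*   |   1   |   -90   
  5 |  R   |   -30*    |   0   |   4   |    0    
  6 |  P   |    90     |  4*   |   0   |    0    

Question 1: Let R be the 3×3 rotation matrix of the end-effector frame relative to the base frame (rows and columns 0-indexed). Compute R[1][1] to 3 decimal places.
End-effector y-axis (col 1 of R) = (0.6830,0.6830,-0.2588)
R[1][1] = 0.6830

0.683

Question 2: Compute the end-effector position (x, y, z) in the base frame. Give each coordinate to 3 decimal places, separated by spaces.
-12.268 -8.025 3.035

after link 1: o_1 = (-1.4142, -1.4142, 2.0000)
after link 2: o_2 = (-4.6213, -3.2071, -1.5355)
after link 3: o_3 = (-5.7071, -7.1213, 2.0000)
after link 4: o_4 = (-6.7071, -8.1213, 2.0000)
after link 5: o_5 = (-9.4392, -10.8534, 3.0353)
after link 6: o_6 = (-12.2676, -8.0249, 3.0353)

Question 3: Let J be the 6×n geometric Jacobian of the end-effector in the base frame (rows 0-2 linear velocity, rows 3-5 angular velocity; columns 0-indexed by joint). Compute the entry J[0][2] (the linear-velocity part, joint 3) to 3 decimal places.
-0.500

prismatic axis z_2 = (-0.5000,-0.5000,0.7071)
J_v[:, 2] = z_2; J_ω[:, 2] = (0,0,0)
entry J[0][2] = -0.5000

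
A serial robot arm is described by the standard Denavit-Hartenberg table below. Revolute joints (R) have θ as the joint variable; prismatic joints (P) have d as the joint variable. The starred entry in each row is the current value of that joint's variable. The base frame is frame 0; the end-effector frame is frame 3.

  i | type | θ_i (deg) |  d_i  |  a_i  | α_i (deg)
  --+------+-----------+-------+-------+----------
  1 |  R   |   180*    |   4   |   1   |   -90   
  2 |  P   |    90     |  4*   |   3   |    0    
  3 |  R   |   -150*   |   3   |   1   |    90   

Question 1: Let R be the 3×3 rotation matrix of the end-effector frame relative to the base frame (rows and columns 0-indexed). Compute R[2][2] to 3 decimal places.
End-effector z-axis (col 2 of R) = (0.8660,-0.0000,0.5000)
R[2][2] = 0.5000

0.500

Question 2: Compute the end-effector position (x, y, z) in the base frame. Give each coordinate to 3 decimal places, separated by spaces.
-1.500 -7.000 1.866

after link 1: o_1 = (-1.0000, 0.0000, 4.0000)
after link 2: o_2 = (-1.0000, -4.0000, 1.0000)
after link 3: o_3 = (-1.5000, -7.0000, 1.8660)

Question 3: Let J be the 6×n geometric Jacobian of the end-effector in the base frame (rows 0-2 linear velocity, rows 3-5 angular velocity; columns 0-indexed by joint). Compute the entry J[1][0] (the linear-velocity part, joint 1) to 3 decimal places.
axis z_0 = ẑ; lever o_n−o_0 = (-1.5000,-7.0000,1.8660)
cross product → J_v[:, 0] = (7.0000,-1.5000,0.0000)
J_ω[:, 0] = z_0
entry J[1][0] = -1.5000

-1.500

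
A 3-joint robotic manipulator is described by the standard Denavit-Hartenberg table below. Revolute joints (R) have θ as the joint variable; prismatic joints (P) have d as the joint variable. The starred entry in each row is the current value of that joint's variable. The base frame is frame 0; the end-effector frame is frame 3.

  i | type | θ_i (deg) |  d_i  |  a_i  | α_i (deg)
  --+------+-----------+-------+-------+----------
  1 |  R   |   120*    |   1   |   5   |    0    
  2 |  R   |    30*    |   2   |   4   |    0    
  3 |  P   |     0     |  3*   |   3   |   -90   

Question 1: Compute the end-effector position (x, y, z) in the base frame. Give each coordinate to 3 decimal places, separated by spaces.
-8.562 7.830 6.000

after link 1: o_1 = (-2.5000, 4.3301, 1.0000)
after link 2: o_2 = (-5.9641, 6.3301, 3.0000)
after link 3: o_3 = (-8.5622, 7.8301, 6.0000)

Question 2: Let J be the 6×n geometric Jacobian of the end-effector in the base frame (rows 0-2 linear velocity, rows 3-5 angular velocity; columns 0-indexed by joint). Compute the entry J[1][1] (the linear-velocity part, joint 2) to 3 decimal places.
axis z_1 = (0.0000,0.0000,1.0000); lever o_n−o_1 = (-6.0622,3.5000,5.0000)
cross product → J_v[:, 1] = (-3.5000,-6.0622,0.0000)
J_ω[:, 1] = z_1
entry J[1][1] = -6.0622

-6.062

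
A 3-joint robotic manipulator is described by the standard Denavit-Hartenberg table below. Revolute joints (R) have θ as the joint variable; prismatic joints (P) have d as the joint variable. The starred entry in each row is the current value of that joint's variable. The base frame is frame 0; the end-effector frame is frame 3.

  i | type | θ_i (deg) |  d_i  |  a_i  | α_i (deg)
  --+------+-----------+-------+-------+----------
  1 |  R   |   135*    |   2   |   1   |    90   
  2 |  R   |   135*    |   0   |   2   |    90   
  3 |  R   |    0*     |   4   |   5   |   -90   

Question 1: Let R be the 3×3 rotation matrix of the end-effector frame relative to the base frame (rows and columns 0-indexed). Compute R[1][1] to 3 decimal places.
-0.500

End-effector y-axis (col 1 of R) = (0.5000,-0.5000,-0.7071)
R[1][1] = -0.5000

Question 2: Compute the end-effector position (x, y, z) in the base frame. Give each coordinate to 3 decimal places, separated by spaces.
0.793 -0.793 9.778

after link 1: o_1 = (-0.7071, 0.7071, 2.0000)
after link 2: o_2 = (0.2929, -0.2929, 3.4142)
after link 3: o_3 = (0.7929, -0.7929, 9.7782)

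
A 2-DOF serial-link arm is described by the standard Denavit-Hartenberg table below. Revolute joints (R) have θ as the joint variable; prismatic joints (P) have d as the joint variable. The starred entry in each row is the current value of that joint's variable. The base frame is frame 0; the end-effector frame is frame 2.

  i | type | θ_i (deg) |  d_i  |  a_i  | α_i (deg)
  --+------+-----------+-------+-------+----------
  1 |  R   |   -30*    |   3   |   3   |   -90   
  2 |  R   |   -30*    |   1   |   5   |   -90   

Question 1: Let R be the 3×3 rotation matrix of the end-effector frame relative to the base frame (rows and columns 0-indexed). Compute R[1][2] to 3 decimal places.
End-effector z-axis (col 2 of R) = (0.4330,-0.2500,-0.8660)
R[1][2] = -0.2500

-0.250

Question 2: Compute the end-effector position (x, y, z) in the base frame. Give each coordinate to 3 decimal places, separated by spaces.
after link 1: o_1 = (2.5981, -1.5000, 3.0000)
after link 2: o_2 = (6.8481, -2.7990, 5.5000)

6.848 -2.799 5.500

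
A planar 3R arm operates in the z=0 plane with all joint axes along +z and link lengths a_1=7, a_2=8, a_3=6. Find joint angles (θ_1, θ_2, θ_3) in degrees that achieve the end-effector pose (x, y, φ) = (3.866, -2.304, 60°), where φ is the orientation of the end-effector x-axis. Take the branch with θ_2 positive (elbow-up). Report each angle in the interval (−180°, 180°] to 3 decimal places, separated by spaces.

-149.999 119.999 90.001

wrist centre = target − a_3·(cos φ, sin φ) = (0.8660, -7.5002)
cos θ_2 = (57.0022−7²−8²)/(2·7·8) = -0.5000; θ_2 = 119.9987° (elbow-up)
β = atan2(-7.5002,0.8660) = -83.4135°; ψ = atan2(6.9283,3.0002) = 66.5859°
θ_1 = β − ψ = -149.9995°
θ_3 = φ − θ_1 − θ_2 = 90.0008° (wrapped to (-180°,180°])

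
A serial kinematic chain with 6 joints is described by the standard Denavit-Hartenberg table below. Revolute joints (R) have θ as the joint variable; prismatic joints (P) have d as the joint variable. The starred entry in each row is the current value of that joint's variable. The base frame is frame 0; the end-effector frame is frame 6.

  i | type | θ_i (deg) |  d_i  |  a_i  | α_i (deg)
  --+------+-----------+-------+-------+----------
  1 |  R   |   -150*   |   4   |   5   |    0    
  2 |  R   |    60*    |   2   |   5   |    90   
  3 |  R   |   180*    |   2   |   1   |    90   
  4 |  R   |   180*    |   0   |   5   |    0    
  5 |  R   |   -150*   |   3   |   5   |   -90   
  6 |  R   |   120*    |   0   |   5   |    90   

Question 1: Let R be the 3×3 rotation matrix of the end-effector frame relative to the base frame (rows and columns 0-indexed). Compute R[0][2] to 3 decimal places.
End-effector z-axis (col 2 of R) = (-0.4330,0.7500,-0.5000)
R[0][2] = -0.4330

-0.433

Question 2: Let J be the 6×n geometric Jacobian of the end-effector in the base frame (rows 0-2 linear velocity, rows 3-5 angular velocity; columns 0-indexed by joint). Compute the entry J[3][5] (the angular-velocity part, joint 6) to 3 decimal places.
axis z_5 = (-0.8660,-0.5000,0.0000); lever o_n−o_5 = (1.2500,-2.1651,-4.3301)
cross product → J_v[:, 5] = (2.1651,-3.7500,2.5000)
J_ω[:, 5] = z_5
entry J[3][5] = -0.8660

-0.866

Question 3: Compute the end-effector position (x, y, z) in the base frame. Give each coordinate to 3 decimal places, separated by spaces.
-7.580 -9.335 4.670

after link 1: o_1 = (-4.3301, -2.5000, 4.0000)
after link 2: o_2 = (-4.3301, -7.5000, 6.0000)
after link 3: o_3 = (-6.3301, -6.5000, 6.0000)
after link 4: o_4 = (-6.3301, -11.5000, 6.0000)
after link 5: o_5 = (-8.8301, -7.1699, 9.0000)
after link 6: o_6 = (-7.5801, -9.3349, 4.6699)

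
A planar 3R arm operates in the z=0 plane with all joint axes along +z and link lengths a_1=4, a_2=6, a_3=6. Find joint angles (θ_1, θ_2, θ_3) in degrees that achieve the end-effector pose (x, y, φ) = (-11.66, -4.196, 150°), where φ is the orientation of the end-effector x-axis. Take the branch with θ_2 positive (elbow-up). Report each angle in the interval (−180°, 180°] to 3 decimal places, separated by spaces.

wrist centre = target − a_3·(cos φ, sin φ) = (-6.4638, -7.1960)
cos θ_2 = (93.5637−4²−6²)/(2·4·6) = 0.8659; θ_2 = 30.0131° (elbow-up)
β = atan2(-7.1960,-6.4638) = -131.9319°; ψ = atan2(3.0012,9.1955) = 18.0755°
θ_1 = β − ψ = -150.0074°
θ_3 = φ − θ_1 − θ_2 = -90.0057° (wrapped to (-180°,180°])

-150.007 30.013 -90.006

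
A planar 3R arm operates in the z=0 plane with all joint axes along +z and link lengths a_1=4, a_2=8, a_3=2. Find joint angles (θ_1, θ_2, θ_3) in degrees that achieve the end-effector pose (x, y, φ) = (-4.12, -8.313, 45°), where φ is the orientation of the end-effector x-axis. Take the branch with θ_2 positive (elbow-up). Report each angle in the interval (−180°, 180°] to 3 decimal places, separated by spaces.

-150.006 45.011 149.995

wrist centre = target − a_3·(cos φ, sin φ) = (-5.5342, -9.7272)
cos θ_2 = (125.2462−4²−8²)/(2·4·8) = 0.7070; θ_2 = 45.0109° (elbow-up)
β = atan2(-9.7272,-5.5342) = -119.6373°; ψ = atan2(5.6579,9.6558) = 30.3687°
θ_1 = β − ψ = -150.0061°
θ_3 = φ − θ_1 − θ_2 = 149.9952° (wrapped to (-180°,180°])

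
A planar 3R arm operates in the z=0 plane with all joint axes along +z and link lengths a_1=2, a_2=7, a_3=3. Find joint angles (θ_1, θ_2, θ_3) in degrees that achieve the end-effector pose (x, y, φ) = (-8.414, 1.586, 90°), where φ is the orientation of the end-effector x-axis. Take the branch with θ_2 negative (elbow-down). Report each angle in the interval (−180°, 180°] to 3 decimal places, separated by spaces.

-134.991 -45.012 -89.997

wrist centre = target − a_3·(cos φ, sin φ) = (-8.4140, -1.4140)
cos θ_2 = (72.7948−2²−7²)/(2·2·7) = 0.7070; θ_2 = -45.0121° (elbow-down)
β = atan2(-1.4140,-8.4140) = -170.4604°; ψ = atan2(-4.9508,6.9487) = -35.4690°
θ_1 = β − ψ = -134.9913°
θ_3 = φ − θ_1 − θ_2 = -89.9965° (wrapped to (-180°,180°])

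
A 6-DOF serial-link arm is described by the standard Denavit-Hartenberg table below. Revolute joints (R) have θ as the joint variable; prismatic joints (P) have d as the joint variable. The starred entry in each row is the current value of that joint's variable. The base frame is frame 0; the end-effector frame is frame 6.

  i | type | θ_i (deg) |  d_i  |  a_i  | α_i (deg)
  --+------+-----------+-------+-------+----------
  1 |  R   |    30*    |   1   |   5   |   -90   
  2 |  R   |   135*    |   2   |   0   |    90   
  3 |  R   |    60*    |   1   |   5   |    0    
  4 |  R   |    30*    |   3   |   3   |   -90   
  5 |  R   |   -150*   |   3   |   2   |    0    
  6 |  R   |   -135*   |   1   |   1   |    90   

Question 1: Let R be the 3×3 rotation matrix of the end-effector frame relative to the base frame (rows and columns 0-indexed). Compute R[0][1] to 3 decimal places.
0.612

End-effector y-axis (col 1 of R) = (0.6124,0.3536,0.7071)
R[0][1] = 0.6124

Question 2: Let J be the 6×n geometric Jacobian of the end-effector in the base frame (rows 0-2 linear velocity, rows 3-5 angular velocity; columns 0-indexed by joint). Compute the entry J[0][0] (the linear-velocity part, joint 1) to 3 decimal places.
axis z_0 = ẑ; lever o_n−o_0 = (3.7906,11.2609,-0.7919)
cross product → J_v[:, 0] = (-11.2609,3.7906,0.0000)
J_ω[:, 0] = z_0
entry J[0][0] = -11.2609

-11.261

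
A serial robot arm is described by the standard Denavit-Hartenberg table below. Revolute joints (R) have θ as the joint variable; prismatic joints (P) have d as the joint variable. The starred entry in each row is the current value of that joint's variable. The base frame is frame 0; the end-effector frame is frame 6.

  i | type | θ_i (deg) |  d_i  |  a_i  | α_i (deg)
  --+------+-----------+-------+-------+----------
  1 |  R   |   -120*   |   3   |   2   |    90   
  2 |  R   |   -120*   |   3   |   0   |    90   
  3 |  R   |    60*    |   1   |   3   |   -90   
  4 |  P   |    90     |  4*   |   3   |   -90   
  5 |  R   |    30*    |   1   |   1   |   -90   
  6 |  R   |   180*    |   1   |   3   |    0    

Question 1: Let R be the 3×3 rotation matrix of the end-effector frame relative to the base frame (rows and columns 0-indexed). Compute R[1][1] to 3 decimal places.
End-effector y-axis (col 1 of R) = (0.6250,-0.6495,0.4330)
R[1][1] = -0.6495

-0.650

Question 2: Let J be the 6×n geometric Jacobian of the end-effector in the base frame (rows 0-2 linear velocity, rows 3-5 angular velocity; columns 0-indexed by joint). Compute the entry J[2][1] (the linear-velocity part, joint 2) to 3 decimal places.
1.089

axis z_1 = (-0.8660,0.5000,0.0000); lever o_n−o_1 = (-6.4327,2.4563,2.3505)
cross product → J_v[:, 1] = (1.1752,2.0356,1.0891)
J_ω[:, 1] = z_1
entry J[2][1] = 1.0891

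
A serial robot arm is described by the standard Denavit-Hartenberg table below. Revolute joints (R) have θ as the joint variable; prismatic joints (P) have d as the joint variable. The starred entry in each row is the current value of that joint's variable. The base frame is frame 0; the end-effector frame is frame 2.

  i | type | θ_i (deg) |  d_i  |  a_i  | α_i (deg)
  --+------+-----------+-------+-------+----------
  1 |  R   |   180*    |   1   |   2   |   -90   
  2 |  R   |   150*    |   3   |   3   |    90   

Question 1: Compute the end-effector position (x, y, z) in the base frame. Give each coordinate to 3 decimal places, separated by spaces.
after link 1: o_1 = (-2.0000, 0.0000, 1.0000)
after link 2: o_2 = (0.5981, -3.0000, -0.5000)

0.598 -3.000 -0.500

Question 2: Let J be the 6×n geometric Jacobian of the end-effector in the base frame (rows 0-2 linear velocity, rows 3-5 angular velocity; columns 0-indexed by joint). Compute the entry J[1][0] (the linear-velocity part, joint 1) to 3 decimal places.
axis z_0 = ẑ; lever o_n−o_0 = (0.5981,-3.0000,-0.5000)
cross product → J_v[:, 0] = (3.0000,0.5981,-0.0000)
J_ω[:, 0] = z_0
entry J[1][0] = 0.5981

0.598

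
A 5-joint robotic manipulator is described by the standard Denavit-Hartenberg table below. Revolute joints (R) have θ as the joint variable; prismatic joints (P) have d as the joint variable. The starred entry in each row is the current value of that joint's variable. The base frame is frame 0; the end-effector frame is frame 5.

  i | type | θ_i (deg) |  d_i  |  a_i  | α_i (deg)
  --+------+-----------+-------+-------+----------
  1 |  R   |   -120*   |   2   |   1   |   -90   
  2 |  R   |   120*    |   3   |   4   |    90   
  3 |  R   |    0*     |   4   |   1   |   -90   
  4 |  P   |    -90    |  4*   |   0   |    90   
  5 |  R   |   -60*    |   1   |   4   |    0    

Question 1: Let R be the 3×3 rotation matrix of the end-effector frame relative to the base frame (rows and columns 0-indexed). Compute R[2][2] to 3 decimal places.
End-effector z-axis (col 2 of R) = (-0.2500,-0.4330,0.8660)
R[2][2] = 0.8660

0.866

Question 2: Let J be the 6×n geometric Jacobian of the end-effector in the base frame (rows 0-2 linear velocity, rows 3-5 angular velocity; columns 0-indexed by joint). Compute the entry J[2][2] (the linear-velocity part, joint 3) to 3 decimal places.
0.464

axis z_2 = (-0.4330,-0.7500,-0.5000); lever o_n−o_2 = (-2.1340,-4.7679,-3.0000)
cross product → J_v[:, 2] = (-0.1340,-0.2321,0.4641)
J_ω[:, 2] = z_2
entry J[2][2] = 0.4641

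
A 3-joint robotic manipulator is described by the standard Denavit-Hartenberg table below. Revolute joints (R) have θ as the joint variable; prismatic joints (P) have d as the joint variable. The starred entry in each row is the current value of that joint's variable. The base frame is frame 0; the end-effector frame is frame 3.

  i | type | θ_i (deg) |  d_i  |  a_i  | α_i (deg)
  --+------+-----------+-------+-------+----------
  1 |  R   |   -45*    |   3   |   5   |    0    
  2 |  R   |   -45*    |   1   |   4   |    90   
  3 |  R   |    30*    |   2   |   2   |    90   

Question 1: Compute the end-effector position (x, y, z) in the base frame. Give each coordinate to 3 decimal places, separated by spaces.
1.536 -9.268 5.000

after link 1: o_1 = (3.5355, -3.5355, 3.0000)
after link 2: o_2 = (3.5355, -7.5355, 4.0000)
after link 3: o_3 = (1.5355, -9.2676, 5.0000)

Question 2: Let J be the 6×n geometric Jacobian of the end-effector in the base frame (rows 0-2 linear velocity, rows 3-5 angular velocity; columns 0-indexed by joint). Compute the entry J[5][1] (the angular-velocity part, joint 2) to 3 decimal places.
1.000

axis z_1 = (0.0000,0.0000,1.0000); lever o_n−o_1 = (-2.0000,-5.7321,2.0000)
cross product → J_v[:, 1] = (5.7321,-2.0000,0.0000)
J_ω[:, 1] = z_1
entry J[5][1] = 1.0000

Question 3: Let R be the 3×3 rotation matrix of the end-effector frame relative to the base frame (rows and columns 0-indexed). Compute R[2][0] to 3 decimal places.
End-effector x-axis (col 0 of R) = (0.0000,-0.8660,0.5000)
R[2][0] = 0.5000

0.500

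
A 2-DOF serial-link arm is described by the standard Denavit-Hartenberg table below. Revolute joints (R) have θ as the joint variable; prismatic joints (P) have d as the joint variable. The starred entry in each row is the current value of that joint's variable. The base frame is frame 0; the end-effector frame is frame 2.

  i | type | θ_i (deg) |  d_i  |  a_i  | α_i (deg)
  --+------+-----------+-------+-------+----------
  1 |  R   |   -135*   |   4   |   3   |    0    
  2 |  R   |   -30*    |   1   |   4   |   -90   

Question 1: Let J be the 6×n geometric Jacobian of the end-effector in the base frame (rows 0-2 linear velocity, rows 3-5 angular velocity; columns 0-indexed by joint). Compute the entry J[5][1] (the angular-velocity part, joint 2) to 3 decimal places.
axis z_1 = (0.0000,0.0000,1.0000); lever o_n−o_1 = (-3.8637,-1.0353,1.0000)
cross product → J_v[:, 1] = (1.0353,-3.8637,0.0000)
J_ω[:, 1] = z_1
entry J[5][1] = 1.0000

1.000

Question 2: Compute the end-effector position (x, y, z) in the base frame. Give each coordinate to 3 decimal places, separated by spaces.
after link 1: o_1 = (-2.1213, -2.1213, 4.0000)
after link 2: o_2 = (-5.9850, -3.1566, 5.0000)

-5.985 -3.157 5.000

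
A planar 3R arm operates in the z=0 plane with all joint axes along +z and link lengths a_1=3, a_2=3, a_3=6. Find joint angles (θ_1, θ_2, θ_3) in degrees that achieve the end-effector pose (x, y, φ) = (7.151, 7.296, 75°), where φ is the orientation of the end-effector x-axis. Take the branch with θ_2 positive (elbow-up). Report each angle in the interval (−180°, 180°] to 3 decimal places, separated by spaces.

wrist centre = target − a_3·(cos φ, sin φ) = (5.5981, 1.5004)
cos θ_2 = (33.5899−3²−3²)/(2·3·3) = 0.8661; θ_2 = 29.9908° (elbow-up)
β = atan2(1.5004,5.5981) = 15.0042°; ψ = atan2(1.4996,5.5983) = 14.9954°
θ_1 = β − ψ = 0.0088°
θ_3 = φ − θ_1 − θ_2 = 45.0004° (wrapped to (-180°,180°])

0.009 29.991 45.000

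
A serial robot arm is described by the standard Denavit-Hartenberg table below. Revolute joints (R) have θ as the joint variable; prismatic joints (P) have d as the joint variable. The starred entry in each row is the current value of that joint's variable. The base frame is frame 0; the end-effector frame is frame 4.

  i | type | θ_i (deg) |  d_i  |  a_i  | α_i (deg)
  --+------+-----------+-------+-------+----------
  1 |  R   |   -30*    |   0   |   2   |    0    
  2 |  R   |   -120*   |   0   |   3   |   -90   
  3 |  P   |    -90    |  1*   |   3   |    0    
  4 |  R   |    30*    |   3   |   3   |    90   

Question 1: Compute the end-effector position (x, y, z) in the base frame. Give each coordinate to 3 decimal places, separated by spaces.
after link 1: o_1 = (1.7321, -1.0000, 0.0000)
after link 2: o_2 = (-0.8660, -2.5000, 0.0000)
after link 3: o_3 = (-0.3660, -3.3660, 3.0000)
after link 4: o_4 = (-0.1651, -6.7141, 5.5981)

-0.165 -6.714 5.598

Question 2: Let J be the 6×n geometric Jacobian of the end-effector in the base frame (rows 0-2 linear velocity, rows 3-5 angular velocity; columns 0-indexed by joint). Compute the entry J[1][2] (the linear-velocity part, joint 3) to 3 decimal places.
prismatic axis z_2 = (0.5000,-0.8660,0.0000)
J_v[:, 2] = z_2; J_ω[:, 2] = (0,0,0)
entry J[1][2] = -0.8660

-0.866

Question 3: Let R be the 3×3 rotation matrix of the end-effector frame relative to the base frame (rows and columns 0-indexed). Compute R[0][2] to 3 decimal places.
End-effector z-axis (col 2 of R) = (0.7500,0.4330,0.5000)
R[0][2] = 0.7500

0.750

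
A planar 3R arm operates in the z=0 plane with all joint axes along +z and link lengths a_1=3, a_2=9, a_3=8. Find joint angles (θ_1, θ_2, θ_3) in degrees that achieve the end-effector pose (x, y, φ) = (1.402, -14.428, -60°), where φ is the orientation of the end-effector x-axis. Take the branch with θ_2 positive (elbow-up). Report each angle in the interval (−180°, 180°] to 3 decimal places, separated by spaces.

149.996 120.004 30.000

wrist centre = target − a_3·(cos φ, sin φ) = (-2.5980, -7.4998)
cos θ_2 = (62.9966−3²−9²)/(2·3·9) = -0.5001; θ_2 = 120.0042° (elbow-up)
β = atan2(-7.4998,-2.5980) = -109.1066°; ψ = atan2(7.7939,-1.5006) = 100.8979°
θ_1 = β − ψ = -210.0045°
θ_3 = φ − θ_1 − θ_2 = 30.0003° (wrapped to (-180°,180°])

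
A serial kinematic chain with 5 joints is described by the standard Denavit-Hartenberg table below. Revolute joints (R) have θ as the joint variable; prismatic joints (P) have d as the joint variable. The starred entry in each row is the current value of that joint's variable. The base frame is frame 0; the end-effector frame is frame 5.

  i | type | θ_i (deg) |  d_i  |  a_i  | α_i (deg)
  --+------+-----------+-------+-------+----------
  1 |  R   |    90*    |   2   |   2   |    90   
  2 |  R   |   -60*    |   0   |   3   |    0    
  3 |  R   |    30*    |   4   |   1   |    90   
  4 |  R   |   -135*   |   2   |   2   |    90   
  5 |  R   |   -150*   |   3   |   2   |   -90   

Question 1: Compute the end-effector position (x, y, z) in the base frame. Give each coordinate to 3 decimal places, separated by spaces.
5.932 1.865 -0.809

after link 1: o_1 = (0.0000, 2.0000, 2.0000)
after link 2: o_2 = (0.0000, 3.5000, -0.5981)
after link 3: o_3 = (4.0000, 4.3660, -1.0981)
after link 4: o_4 = (2.5858, 2.1413, -2.1230)
after link 5: o_5 = (5.9319, 1.8648, -0.8087)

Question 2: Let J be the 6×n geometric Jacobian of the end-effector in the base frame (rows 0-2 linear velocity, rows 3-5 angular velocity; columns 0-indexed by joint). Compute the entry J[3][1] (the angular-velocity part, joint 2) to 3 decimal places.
1.000

axis z_1 = (1.0000,-0.0000,0.0000); lever o_n−o_1 = (5.9319,-0.1352,-2.8087)
cross product → J_v[:, 1] = (0.0000,2.8087,-0.1352)
J_ω[:, 1] = z_1
entry J[3][1] = 1.0000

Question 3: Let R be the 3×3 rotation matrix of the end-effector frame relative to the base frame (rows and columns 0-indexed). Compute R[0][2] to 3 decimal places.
-0.354

End-effector z-axis (col 2 of R) = (-0.3536,0.1268,0.9268)
R[0][2] = -0.3536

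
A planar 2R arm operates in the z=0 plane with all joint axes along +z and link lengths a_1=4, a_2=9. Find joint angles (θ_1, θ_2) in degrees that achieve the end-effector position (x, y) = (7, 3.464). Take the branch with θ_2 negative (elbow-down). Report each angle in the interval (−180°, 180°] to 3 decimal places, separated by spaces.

cos θ_2 = (60.9993−4²−9²)/(2·4·9) = -0.5000; θ_2 = -120.0006° (elbow-down)
β = atan2(3.4640,7.0000) = 26.3288°; ψ = atan2(-7.7942,-0.5001) = -93.6712°
θ_1 = β − ψ = 120.0000°

120.000 -120.001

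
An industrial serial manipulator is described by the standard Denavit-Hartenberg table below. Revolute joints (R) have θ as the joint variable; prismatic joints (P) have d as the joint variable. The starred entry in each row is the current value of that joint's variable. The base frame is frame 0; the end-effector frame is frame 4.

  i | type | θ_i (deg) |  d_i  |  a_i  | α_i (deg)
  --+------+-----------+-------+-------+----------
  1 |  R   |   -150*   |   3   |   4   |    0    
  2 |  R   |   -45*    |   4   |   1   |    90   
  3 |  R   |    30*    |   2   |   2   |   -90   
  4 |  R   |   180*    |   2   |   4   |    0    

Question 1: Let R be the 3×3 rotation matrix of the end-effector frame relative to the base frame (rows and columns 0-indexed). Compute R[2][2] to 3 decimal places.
End-effector z-axis (col 2 of R) = (0.4830,-0.1294,0.8660)
R[2][2] = 0.8660

0.866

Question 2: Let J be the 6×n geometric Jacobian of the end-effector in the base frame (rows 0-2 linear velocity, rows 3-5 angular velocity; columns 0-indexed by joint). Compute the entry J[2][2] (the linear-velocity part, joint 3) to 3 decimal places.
axis z_2 = (0.2588,0.9659,0.0000); lever o_n−o_2 = (3.1566,1.2247,0.7321)
cross product → J_v[:, 2] = (0.7071,-0.1895,-2.7321)
J_ω[:, 2] = z_2
entry J[2][2] = -2.7321

-2.732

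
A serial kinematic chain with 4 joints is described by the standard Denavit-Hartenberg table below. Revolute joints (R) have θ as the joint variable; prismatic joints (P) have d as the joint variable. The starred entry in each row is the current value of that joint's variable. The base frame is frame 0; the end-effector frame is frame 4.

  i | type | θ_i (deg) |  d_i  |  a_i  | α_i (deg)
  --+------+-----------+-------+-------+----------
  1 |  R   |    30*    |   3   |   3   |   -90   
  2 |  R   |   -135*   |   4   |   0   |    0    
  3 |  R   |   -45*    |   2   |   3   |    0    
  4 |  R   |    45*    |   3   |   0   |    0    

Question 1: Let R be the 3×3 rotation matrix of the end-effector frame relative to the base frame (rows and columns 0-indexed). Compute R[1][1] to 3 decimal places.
End-effector y-axis (col 1 of R) = (0.6124,0.3536,0.7071)
R[1][1] = 0.3536

0.354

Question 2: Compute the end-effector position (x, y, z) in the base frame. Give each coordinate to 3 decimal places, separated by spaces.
after link 1: o_1 = (2.5981, 1.5000, 3.0000)
after link 2: o_2 = (0.5981, 4.9641, 3.0000)
after link 3: o_3 = (-3.0000, 5.1962, 3.0000)
after link 4: o_4 = (-4.5000, 7.7942, 3.0000)

-4.500 7.794 3.000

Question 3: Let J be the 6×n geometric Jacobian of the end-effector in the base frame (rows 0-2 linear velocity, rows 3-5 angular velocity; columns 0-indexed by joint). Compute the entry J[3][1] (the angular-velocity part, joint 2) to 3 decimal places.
axis z_1 = (-0.5000,0.8660,0.0000); lever o_n−o_1 = (-7.0981,6.2942,0.0000)
cross product → J_v[:, 1] = (0.0000,0.0000,3.0000)
J_ω[:, 1] = z_1
entry J[3][1] = -0.5000

-0.500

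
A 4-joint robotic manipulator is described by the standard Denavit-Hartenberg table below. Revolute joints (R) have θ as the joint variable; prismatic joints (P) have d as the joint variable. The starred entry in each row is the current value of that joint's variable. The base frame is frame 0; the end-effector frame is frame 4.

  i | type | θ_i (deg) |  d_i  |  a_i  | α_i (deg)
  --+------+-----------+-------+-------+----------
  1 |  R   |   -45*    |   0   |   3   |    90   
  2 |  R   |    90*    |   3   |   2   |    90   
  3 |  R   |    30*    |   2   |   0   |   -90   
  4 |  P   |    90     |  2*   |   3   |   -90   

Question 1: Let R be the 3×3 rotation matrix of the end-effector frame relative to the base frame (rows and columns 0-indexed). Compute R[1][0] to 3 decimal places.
0.707

End-effector x-axis (col 0 of R) = (-0.7071,0.7071,0.0000)
R[1][0] = 0.7071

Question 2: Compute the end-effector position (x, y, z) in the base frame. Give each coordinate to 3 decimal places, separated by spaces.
after link 1: o_1 = (2.1213, -2.1213, 0.0000)
after link 2: o_2 = (0.0000, -4.2426, 2.0000)
after link 3: o_3 = (1.4142, -5.6569, 2.0000)
after link 4: o_4 = (-1.9319, -4.7603, 1.0000)

-1.932 -4.760 1.000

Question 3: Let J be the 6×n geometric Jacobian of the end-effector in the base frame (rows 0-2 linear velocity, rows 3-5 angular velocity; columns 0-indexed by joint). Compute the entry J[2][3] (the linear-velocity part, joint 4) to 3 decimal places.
-0.500

prismatic axis z_3 = (-0.6124,-0.6124,-0.5000)
J_v[:, 3] = z_3; J_ω[:, 3] = (0,0,0)
entry J[2][3] = -0.5000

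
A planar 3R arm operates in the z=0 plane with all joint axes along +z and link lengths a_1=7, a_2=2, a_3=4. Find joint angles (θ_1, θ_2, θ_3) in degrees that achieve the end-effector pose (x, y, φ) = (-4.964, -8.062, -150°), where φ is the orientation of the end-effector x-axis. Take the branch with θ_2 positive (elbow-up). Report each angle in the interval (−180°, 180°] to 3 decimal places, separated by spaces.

wrist centre = target − a_3·(cos φ, sin φ) = (-1.4999, -6.0620)
cos θ_2 = (38.9975−7²−2²)/(2·7·2) = -0.5001; θ_2 = 120.0058° (elbow-up)
β = atan2(-6.0620,-1.4999) = -103.8974°; ψ = atan2(1.7319,5.9998) = 16.1017°
θ_1 = β − ψ = -119.9990°
θ_3 = φ − θ_1 − θ_2 = -150.0068° (wrapped to (-180°,180°])

-119.999 120.006 -150.007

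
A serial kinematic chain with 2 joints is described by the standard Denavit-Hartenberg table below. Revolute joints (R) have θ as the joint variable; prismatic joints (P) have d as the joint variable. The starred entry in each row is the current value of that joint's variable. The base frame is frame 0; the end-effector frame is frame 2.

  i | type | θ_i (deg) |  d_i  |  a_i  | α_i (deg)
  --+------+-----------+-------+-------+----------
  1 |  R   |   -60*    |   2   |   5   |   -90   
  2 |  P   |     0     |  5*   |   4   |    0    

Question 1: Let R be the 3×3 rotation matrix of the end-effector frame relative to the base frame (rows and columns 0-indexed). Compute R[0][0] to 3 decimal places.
End-effector x-axis (col 0 of R) = (0.5000,-0.8660,0.0000)
R[0][0] = 0.5000

0.500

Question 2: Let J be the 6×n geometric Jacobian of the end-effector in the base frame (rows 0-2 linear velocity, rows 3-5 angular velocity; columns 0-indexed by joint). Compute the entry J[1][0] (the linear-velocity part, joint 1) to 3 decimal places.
8.830

axis z_0 = ẑ; lever o_n−o_0 = (8.8301,-5.2942,2.0000)
cross product → J_v[:, 0] = (5.2942,8.8301,-0.0000)
J_ω[:, 0] = z_0
entry J[1][0] = 8.8301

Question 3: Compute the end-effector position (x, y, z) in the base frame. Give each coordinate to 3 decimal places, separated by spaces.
8.830 -5.294 2.000

after link 1: o_1 = (2.5000, -4.3301, 2.0000)
after link 2: o_2 = (8.8301, -5.2942, 2.0000)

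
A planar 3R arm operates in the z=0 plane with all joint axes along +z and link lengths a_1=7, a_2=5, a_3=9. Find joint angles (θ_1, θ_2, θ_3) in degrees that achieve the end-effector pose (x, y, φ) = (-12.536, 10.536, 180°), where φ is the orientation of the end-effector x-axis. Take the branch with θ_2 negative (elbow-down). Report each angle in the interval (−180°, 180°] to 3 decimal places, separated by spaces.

wrist centre = target − a_3·(cos φ, sin φ) = (-3.5360, 10.5360)
cos θ_2 = (123.5106−7²−5²)/(2·7·5) = 0.7073; θ_2 = -44.9848° (elbow-down)
β = atan2(10.5360,-3.5360) = 108.5523°; ψ = atan2(-3.5346,10.5365) = -18.5447°
θ_1 = β − ψ = 127.0970°
θ_3 = φ − θ_1 − θ_2 = 97.8878° (wrapped to (-180°,180°])

127.097 -44.985 97.888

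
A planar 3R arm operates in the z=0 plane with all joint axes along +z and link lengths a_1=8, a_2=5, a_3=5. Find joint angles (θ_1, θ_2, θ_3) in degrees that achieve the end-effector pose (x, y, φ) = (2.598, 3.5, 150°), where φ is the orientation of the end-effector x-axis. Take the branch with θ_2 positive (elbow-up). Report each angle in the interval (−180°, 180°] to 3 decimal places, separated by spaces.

-30.000 120.001 59.999

wrist centre = target − a_3·(cos φ, sin φ) = (6.9281, 1.0000)
cos θ_2 = (48.9989−8²−5²)/(2·8·5) = -0.5000; θ_2 = 120.0009° (elbow-up)
β = atan2(1.0000,6.9281) = 8.2133°; ψ = atan2(4.3301,5.4999) = 38.2133°
θ_1 = β − ψ = -30.0000°
θ_3 = φ − θ_1 − θ_2 = 59.9991° (wrapped to (-180°,180°])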